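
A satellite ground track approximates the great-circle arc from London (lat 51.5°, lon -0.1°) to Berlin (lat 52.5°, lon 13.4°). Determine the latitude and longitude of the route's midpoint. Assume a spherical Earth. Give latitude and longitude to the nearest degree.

Write both endpoints as unit vectors p₁, p₂ with components (cos φ cos λ, cos φ sin λ, sin φ).
The central angle between the endpoints is δ = arccos(p₁·p₂) ≈ 0.146 rad (8.4°).
Interpolate at f = 1/2 with slerp weights a = sin((1−f)δ)/sin δ ≈ 0.501, b = sin(fδ)/sin δ ≈ 0.501.
p = a·p₁ + b·p₂ ≈ (0.609, 0.070, 0.790); φ = arcsin(p_z) ≈ 52.19°, λ = atan2(p_y, p_x) ≈ 6.57°.

≈ lat 52°, lon 7°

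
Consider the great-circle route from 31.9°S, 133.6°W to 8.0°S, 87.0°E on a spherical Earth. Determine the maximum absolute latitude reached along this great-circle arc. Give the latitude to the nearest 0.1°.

The great circle lies in the plane with unit normal n̂ = (p₁ × p₂)/|p₁ × p₂|.
Here n̂_z ≈ -0.663; the vertex latitude is φ_max = arccos|n̂_z| ≈ 48.5°.
Check via Clairaut: cos φ_max = |cos φ₁| · sin C = cos(31.9°)·sin(128.7°) ≈ 0.663, again giving ≈ 48.5°.

≈ 48.5°S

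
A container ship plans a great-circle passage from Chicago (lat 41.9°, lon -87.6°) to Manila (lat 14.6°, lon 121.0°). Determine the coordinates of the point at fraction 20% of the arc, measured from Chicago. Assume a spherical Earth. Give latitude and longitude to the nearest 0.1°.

Convert each endpoint to a unit vector on the sphere (x = cos φ cos λ, y = cos φ sin λ, z = sin φ).
The central angle between the endpoints is δ = arccos(p₁·p₂) ≈ 2.053 rad (117.6°).
Interpolate at f = 0.20 with slerp weights a = sin((1−f)δ)/sin δ ≈ 1.126, b = sin(fδ)/sin δ ≈ 0.451.
p = a·p₁ + b·p₂ ≈ (-0.190, -0.464, 0.866); φ = arcsin(p_z) ≈ 59.95°, λ = atan2(p_y, p_x) ≈ -112.24°.

≈ lat 59.9°, lon -112.2°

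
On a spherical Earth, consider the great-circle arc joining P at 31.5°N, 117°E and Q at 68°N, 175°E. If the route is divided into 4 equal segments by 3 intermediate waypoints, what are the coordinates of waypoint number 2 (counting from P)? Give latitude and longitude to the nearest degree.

≈ 53°N, 134°E

Convert each endpoint to a unit vector on the sphere (x = cos φ cos λ, y = cos φ sin λ, z = sin φ).
The central angle between the endpoints is δ = arccos(p₁·p₂) ≈ 0.858 rad (49.2°).
Interpolate at f = 2/4 with slerp weights a = sin((1−f)δ)/sin δ ≈ 0.550, b = sin(fδ)/sin δ ≈ 0.550.
p = a·p₁ + b·p₂ ≈ (-0.418, 0.436, 0.797); φ = arcsin(p_z) ≈ 52.86°, λ = atan2(p_y, p_x) ≈ 133.82°.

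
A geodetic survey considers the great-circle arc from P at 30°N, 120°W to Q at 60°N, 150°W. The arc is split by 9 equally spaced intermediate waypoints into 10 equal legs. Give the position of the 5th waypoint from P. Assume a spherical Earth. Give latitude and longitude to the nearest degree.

The haversine formula gives a central angle δ ≈ 0.630 rad (36.1°) between the endpoints.
Interpolate at f = 5/10 with slerp weights a = sin((1−f)δ)/sin δ ≈ 0.526, b = sin(fδ)/sin δ ≈ 0.526.
p = a·p₁ + b·p₂ ≈ (-0.455, -0.526, 0.718); φ = arcsin(p_z) ≈ 45.92°, λ = atan2(p_y, p_x) ≈ -130.89°.

≈ 46°N, 131°W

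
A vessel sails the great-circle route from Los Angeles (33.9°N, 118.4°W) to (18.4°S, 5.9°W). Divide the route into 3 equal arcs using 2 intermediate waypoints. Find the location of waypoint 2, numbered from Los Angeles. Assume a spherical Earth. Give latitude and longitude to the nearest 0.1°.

Write both endpoints as unit vectors p₁, p₂ with components (cos φ cos λ, cos φ sin λ, sin φ).
The central angle between the endpoints is δ = arccos(p₁·p₂) ≈ 2.069 rad (118.5°).
Interpolate at f = 2/3 with slerp weights a = sin((1−f)δ)/sin δ ≈ 0.724, b = sin(fδ)/sin δ ≈ 1.117.
p = a·p₁ + b·p₂ ≈ (0.769, -0.638, 0.051); φ = arcsin(p_z) ≈ 2.93°, λ = atan2(p_y, p_x) ≈ -39.67°.

≈ (2.9°N, 39.7°W)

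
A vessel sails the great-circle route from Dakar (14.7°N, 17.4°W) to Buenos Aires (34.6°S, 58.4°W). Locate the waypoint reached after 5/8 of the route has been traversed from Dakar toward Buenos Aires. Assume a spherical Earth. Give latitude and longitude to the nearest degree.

The haversine formula gives a central angle δ ≈ 1.096 rad (62.8°) between the endpoints.
Interpolate at f = 5/8 with slerp weights a = sin((1−f)δ)/sin δ ≈ 0.449, b = sin(fδ)/sin δ ≈ 0.711.
p = a·p₁ + b·p₂ ≈ (0.722, -0.629, -0.290); φ = arcsin(p_z) ≈ -16.86°, λ = atan2(p_y, p_x) ≈ -41.07°.

≈ 17°S, 41°W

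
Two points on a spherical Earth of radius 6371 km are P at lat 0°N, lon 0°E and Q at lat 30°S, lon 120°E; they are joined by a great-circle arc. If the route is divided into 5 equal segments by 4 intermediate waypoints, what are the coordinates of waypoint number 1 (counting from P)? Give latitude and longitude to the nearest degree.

≈ lat 13°S, lon 20°E

Write both endpoints as unit vectors p₁, p₂ with components (cos φ cos λ, cos φ sin λ, sin φ).
The central angle between the endpoints is δ = arccos(p₁·p₂) ≈ 2.019 rad (115.7°).
Interpolate at f = 1/5 with slerp weights a = sin((1−f)δ)/sin δ ≈ 1.108, b = sin(fδ)/sin δ ≈ 0.436.
p = a·p₁ + b·p₂ ≈ (0.920, 0.327, -0.218); φ = arcsin(p_z) ≈ -12.59°, λ = atan2(p_y, p_x) ≈ 19.57°.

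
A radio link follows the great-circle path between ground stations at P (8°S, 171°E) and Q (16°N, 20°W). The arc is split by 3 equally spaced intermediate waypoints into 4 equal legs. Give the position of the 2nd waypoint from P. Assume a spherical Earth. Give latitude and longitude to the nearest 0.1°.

Convert each endpoint to a unit vector on the sphere (x = cos φ cos λ, y = cos φ sin λ, z = sin φ).
The central angle between the endpoints is δ = arccos(p₁·p₂) ≈ 2.908 rad (166.6°).
Interpolate at f = 2/4 with slerp weights a = sin((1−f)δ)/sin δ ≈ 4.286, b = sin(fδ)/sin δ ≈ 4.286.
p = a·p₁ + b·p₂ ≈ (-0.321, -0.745, 0.585); φ = arcsin(p_z) ≈ 35.79°, λ = atan2(p_y, p_x) ≈ -113.28°.

≈ (35.8°N, 113.3°W)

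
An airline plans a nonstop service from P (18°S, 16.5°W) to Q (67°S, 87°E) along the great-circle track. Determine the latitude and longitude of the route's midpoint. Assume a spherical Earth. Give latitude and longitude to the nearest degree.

≈ (53°S, 7°E)

Write both endpoints as unit vectors p₁, p₂ with components (cos φ cos λ, cos φ sin λ, sin φ).
The central angle between the endpoints is δ = arccos(p₁·p₂) ≈ 1.372 rad (78.6°).
Interpolate at f = 1/2 with slerp weights a = sin((1−f)δ)/sin δ ≈ 0.646, b = sin(fδ)/sin δ ≈ 0.646.
p = a·p₁ + b·p₂ ≈ (0.602, 0.078, -0.794); φ = arcsin(p_z) ≈ -52.60°, λ = atan2(p_y, p_x) ≈ 7.34°.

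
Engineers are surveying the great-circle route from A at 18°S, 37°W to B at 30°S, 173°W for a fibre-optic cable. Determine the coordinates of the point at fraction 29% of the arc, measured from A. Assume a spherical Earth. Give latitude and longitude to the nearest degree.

Convert each endpoint to a unit vector on the sphere (x = cos φ cos λ, y = cos φ sin λ, z = sin φ).
The central angle between the endpoints is δ = arccos(p₁·p₂) ≈ 2.024 rad (116.0°).
Interpolate at f = 0.29 with slerp weights a = sin((1−f)δ)/sin δ ≈ 1.102, b = sin(fδ)/sin δ ≈ 0.616.
p = a·p₁ + b·p₂ ≈ (0.308, -0.696, -0.649); φ = arcsin(p_z) ≈ -40.45°, λ = atan2(p_y, p_x) ≈ -66.15°.

≈ 40°S, 66°W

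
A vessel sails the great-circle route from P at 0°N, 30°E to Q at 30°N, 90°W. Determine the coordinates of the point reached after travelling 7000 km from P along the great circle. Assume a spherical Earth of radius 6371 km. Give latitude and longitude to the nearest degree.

From cos δ = sin φ₁ sin φ₂ + cos φ₁ cos φ₂ cos Δλ, the central angle is δ ≈ 2.019 rad (115.7°). The total great-circle distance is δ·R ≈ 2.019 × 6371 ≈ 12861 km, so the target fraction is f = 7000/12861 ≈ 0.544.
Interpolate at f ≈ 0.544 with slerp weights a = sin((1−f)δ)/sin δ ≈ 0.883, b = sin(fδ)/sin δ ≈ 0.988.
p = a·p₁ + b·p₂ ≈ (0.764, -0.414, 0.494); φ = arcsin(p_z) ≈ 29.61°, λ = atan2(p_y, p_x) ≈ -28.47°.

≈ 30°N, 28°W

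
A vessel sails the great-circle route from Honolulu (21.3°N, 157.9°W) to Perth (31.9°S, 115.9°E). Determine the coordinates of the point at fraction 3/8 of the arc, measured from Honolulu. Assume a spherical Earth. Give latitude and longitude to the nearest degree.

≈ (0°N, 171°E)

From cos δ = sin φ₁ sin φ₂ + cos φ₁ cos φ₂ cos Δλ, the central angle is δ ≈ 1.711 rad (98.0°).
Interpolate at f = 3/8 with slerp weights a = sin((1−f)δ)/sin δ ≈ 0.885, b = sin(fδ)/sin δ ≈ 0.604.
p = a·p₁ + b·p₂ ≈ (-0.989, 0.151, 0.002); φ = arcsin(p_z) ≈ 0.13°, λ = atan2(p_y, p_x) ≈ 171.31°.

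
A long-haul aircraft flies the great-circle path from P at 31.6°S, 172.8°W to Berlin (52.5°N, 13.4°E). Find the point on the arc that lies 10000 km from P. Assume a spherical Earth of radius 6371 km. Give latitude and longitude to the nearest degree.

≈ 57°N, 168°E

From cos δ = sin φ₁ sin φ₂ + cos φ₁ cos φ₂ cos Δλ, the central angle is δ ≈ 2.768 rad (158.6°). The total great-circle distance is δ·R ≈ 2.768 × 6371 ≈ 17638 km, so the target fraction is f = 10000/17638 ≈ 0.567.
Interpolate at f ≈ 0.567 with slerp weights a = sin((1−f)δ)/sin δ ≈ 2.555, b = sin(fδ)/sin δ ≈ 2.743.
p = a·p₁ + b·p₂ ≈ (-0.535, 0.114, 0.837); φ = arcsin(p_z) ≈ 56.84°, λ = atan2(p_y, p_x) ≈ 167.95°.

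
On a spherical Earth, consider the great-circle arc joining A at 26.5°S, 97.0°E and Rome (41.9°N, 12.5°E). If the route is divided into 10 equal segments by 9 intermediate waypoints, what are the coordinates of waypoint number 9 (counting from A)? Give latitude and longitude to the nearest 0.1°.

≈ 37.1°N, 24.4°E

Convert each endpoint to a unit vector on the sphere (x = cos φ cos λ, y = cos φ sin λ, z = sin φ).
The central angle between the endpoints is δ = arccos(p₁·p₂) ≈ 1.807 rad (103.5°).
Interpolate at f = 9/10 with slerp weights a = sin((1−f)δ)/sin δ ≈ 0.185, b = sin(fδ)/sin δ ≈ 1.027.
p = a·p₁ + b·p₂ ≈ (0.726, 0.330, 0.603); φ = arcsin(p_z) ≈ 37.11°, λ = atan2(p_y, p_x) ≈ 24.42°.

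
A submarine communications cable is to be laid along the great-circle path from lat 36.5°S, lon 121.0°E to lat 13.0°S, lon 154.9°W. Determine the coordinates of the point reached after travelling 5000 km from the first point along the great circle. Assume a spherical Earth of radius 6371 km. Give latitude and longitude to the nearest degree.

≈ lat 29°S, lon 175°E

Write both endpoints as unit vectors p₁, p₂ with components (cos φ cos λ, cos φ sin λ, sin φ).
The central angle between the endpoints is δ = arccos(p₁·p₂) ≈ 1.355 rad (77.6°). The total great-circle distance is δ·R ≈ 1.355 × 6371 ≈ 8631 km, so the target fraction is f = 5000/8631 ≈ 0.579.
Interpolate at f ≈ 0.579 with slerp weights a = sin((1−f)δ)/sin δ ≈ 0.552, b = sin(fδ)/sin δ ≈ 0.723.
p = a·p₁ + b·p₂ ≈ (-0.867, 0.082, -0.491); φ = arcsin(p_z) ≈ -29.43°, λ = atan2(p_y, p_x) ≈ 174.62°.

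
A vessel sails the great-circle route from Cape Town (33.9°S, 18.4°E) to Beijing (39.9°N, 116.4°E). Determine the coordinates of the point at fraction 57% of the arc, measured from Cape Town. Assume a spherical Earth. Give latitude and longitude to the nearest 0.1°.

From cos δ = sin φ₁ sin φ₂ + cos φ₁ cos φ₂ cos Δλ, the central angle is δ ≈ 2.034 rad (116.5°).
Interpolate at f = 0.57 with slerp weights a = sin((1−f)δ)/sin δ ≈ 0.857, b = sin(fδ)/sin δ ≈ 1.024.
p = a·p₁ + b·p₂ ≈ (0.326, 0.928, 0.179); φ = arcsin(p_z) ≈ 10.30°, λ = atan2(p_y, p_x) ≈ 70.66°.

≈ (10.3°N, 70.7°E)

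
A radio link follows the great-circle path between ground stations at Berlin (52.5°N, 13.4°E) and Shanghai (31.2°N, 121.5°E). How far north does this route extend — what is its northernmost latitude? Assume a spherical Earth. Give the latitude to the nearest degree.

≈ 59°N

The great circle lies in the plane with unit normal n̂ = (p₁ × p₂)/|p₁ × p₂|.
Here n̂_z ≈ +0.511; the vertex latitude is φ_max = arccos|n̂_z| ≈ 59.3°.
Check via Clairaut: cos φ_max = |cos φ₁| · sin C = cos(52.5°)·sin(57.1°) ≈ 0.511, again giving ≈ 59.3°.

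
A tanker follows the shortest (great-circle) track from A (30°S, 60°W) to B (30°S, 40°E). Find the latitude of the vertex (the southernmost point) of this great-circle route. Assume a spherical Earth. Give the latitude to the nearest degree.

The great circle lies in the plane with unit normal n̂ = (p₁ × p₂)/|p₁ × p₂|.
Here n̂_z ≈ +0.744; the vertex latitude is φ_max = arccos|n̂_z| ≈ 41.9°.
Check via Clairaut: cos φ_max = |cos φ₁| · sin C = cos(30.0°)·sin(120.8°) ≈ 0.744, again giving ≈ 41.9°.

≈ 42°S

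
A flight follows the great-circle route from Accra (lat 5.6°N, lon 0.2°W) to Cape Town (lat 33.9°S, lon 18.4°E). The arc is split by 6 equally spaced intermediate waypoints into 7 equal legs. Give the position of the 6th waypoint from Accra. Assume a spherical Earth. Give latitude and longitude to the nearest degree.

≈ lat 28°S, lon 15°E

Convert each endpoint to a unit vector on the sphere (x = cos φ cos λ, y = cos φ sin λ, z = sin φ).
The central angle between the endpoints is δ = arccos(p₁·p₂) ≈ 0.755 rad (43.2°).
Interpolate at f = 6/7 with slerp weights a = sin((1−f)δ)/sin δ ≈ 0.157, b = sin(fδ)/sin δ ≈ 0.880.
p = a·p₁ + b·p₂ ≈ (0.849, 0.230, -0.475); φ = arcsin(p_z) ≈ -28.38°, λ = atan2(p_y, p_x) ≈ 15.15°.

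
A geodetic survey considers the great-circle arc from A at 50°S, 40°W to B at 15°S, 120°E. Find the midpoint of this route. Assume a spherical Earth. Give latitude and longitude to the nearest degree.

The haversine formula gives a central angle δ ≈ 1.966 rad (112.7°) between the endpoints.
Interpolate at f = 1/2 with slerp weights a = sin((1−f)δ)/sin δ ≈ 0.902, b = sin(fδ)/sin δ ≈ 0.902.
p = a·p₁ + b·p₂ ≈ (0.009, 0.382, -0.924); φ = arcsin(p_z) ≈ -67.55°, λ = atan2(p_y, p_x) ≈ 88.72°.

≈ 68°S, 89°E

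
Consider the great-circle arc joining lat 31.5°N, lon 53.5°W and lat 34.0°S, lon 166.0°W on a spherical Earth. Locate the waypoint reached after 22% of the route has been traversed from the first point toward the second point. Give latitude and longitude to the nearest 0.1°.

The haversine formula gives a central angle δ ≈ 2.168 rad (124.2°) between the endpoints.
Interpolate at f = 0.22 with slerp weights a = sin((1−f)δ)/sin δ ≈ 1.201, b = sin(fδ)/sin δ ≈ 0.555.
p = a·p₁ + b·p₂ ≈ (0.162, -0.934, 0.317); φ = arcsin(p_z) ≈ 18.47°, λ = atan2(p_y, p_x) ≈ -80.15°.

≈ lat 18.5°N, lon 80.2°W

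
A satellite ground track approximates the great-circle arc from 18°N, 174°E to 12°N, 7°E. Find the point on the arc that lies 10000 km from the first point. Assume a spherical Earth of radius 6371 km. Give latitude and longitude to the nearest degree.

Write both endpoints as unit vectors p₁, p₂ with components (cos φ cos λ, cos φ sin λ, sin φ).
The central angle between the endpoints is δ = arccos(p₁·p₂) ≈ 2.572 rad (147.4°). The total great-circle distance is δ·R ≈ 2.572 × 6371 ≈ 16387 km, so the target fraction is f = 10000/16387 ≈ 0.610.
Interpolate at f ≈ 0.610 with slerp weights a = sin((1−f)δ)/sin δ ≈ 1.563, b = sin(fδ)/sin δ ≈ 1.855.
p = a·p₁ + b·p₂ ≈ (0.322, 0.376, 0.869); φ = arcsin(p_z) ≈ 60.30°, λ = atan2(p_y, p_x) ≈ 49.45°.

≈ 60°N, 49°E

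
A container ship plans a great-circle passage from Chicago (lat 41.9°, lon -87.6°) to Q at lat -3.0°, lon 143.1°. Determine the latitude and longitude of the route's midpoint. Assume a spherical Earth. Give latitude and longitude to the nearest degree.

The haversine formula gives a central angle δ ≈ 2.101 rad (120.4°) between the endpoints.
Interpolate at f = 1/2 with slerp weights a = sin((1−f)δ)/sin δ ≈ 1.006, b = sin(fδ)/sin δ ≈ 1.006.
p = a·p₁ + b·p₂ ≈ (-0.772, -0.145, 0.619); φ = arcsin(p_z) ≈ 38.25°, λ = atan2(p_y, p_x) ≈ -169.37°.

≈ lat 38°, lon -169°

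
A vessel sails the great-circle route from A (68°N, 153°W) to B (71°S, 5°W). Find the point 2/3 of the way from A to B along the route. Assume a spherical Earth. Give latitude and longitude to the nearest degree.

≈ (32°S, 82°W)

Write both endpoints as unit vectors p₁, p₂ with components (cos φ cos λ, cos φ sin λ, sin φ).
The central angle between the endpoints is δ = arccos(p₁·p₂) ≈ 2.942 rad (168.5°).
Interpolate at f = 2/3 with slerp weights a = sin((1−f)δ)/sin δ ≈ 4.185, b = sin(fδ)/sin δ ≈ 4.658.
p = a·p₁ + b·p₂ ≈ (0.114, -0.844, -0.524); φ = arcsin(p_z) ≈ -31.61°, λ = atan2(p_y, p_x) ≈ -82.31°.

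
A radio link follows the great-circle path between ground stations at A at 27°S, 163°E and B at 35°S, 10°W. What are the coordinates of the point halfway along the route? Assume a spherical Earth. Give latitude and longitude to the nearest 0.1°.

≈ 83.0°S, 111.0°E

The haversine formula gives a central angle δ ≈ 2.053 rad (117.6°) between the endpoints.
Interpolate at f = 1/2 with slerp weights a = sin((1−f)δ)/sin δ ≈ 0.966, b = sin(fδ)/sin δ ≈ 0.966.
p = a·p₁ + b·p₂ ≈ (-0.044, 0.114, -0.992); φ = arcsin(p_z) ≈ -82.97°, λ = atan2(p_y, p_x) ≈ 110.99°.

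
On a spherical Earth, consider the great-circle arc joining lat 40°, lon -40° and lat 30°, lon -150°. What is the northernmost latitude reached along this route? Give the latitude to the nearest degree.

≈ 51°

The great circle lies in the plane with unit normal n̂ = (p₁ × p₂)/|p₁ × p₂|.
Here n̂_z ≈ -0.626; the vertex latitude is φ_max = arccos|n̂_z| ≈ 51.2°.
Check via Clairaut: cos φ_max = |cos φ₁| · sin C = cos(40.0°)·sin(54.8°) ≈ 0.626, again giving ≈ 51.2°.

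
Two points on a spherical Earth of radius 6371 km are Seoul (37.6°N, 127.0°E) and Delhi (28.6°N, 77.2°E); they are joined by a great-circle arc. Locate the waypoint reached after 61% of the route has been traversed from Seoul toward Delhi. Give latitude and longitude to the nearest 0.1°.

Write both endpoints as unit vectors p₁, p₂ with components (cos φ cos λ, cos φ sin λ, sin φ).
The central angle between the endpoints is δ = arccos(p₁·p₂) ≈ 0.736 rad (42.2°).
Interpolate at f = 0.61 with slerp weights a = sin((1−f)δ)/sin δ ≈ 0.422, b = sin(fδ)/sin δ ≈ 0.647.
p = a·p₁ + b·p₂ ≈ (-0.075, 0.820, 0.567); φ = arcsin(p_z) ≈ 34.53°, λ = atan2(p_y, p_x) ≈ 95.25°.

≈ 34.5°N, 95.2°E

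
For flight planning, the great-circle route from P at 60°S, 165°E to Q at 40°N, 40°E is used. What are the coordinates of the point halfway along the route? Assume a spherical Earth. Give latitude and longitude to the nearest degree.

≈ 19°S, 81°E

Write both endpoints as unit vectors p₁, p₂ with components (cos φ cos λ, cos φ sin λ, sin φ).
The central angle between the endpoints is δ = arccos(p₁·p₂) ≈ 2.460 rad (140.9°).
Interpolate at f = 1/2 with slerp weights a = sin((1−f)δ)/sin δ ≈ 1.495, b = sin(fδ)/sin δ ≈ 1.495.
p = a·p₁ + b·p₂ ≈ (0.155, 0.930, -0.334); φ = arcsin(p_z) ≈ -19.50°, λ = atan2(p_y, p_x) ≈ 80.52°.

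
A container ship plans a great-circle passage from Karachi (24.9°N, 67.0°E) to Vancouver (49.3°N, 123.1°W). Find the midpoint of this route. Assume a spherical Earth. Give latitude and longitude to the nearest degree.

Convert each endpoint to a unit vector on the sphere (x = cos φ cos λ, y = cos φ sin λ, z = sin φ).
The central angle between the endpoints is δ = arccos(p₁·p₂) ≈ 1.837 rad (105.3°).
Interpolate at f = 1/2 with slerp weights a = sin((1−f)δ)/sin δ ≈ 0.824, b = sin(fδ)/sin δ ≈ 0.824.
p = a·p₁ + b·p₂ ≈ (-0.001, 0.238, 0.971); φ = arcsin(p_z) ≈ 76.24°, λ = atan2(p_y, p_x) ≈ 90.34°.

≈ 76°N, 90°E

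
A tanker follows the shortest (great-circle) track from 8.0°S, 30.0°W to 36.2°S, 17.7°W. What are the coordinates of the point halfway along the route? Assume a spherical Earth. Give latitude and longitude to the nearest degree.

≈ 22°S, 24°W

From cos δ = sin φ₁ sin φ₂ + cos φ₁ cos φ₂ cos Δλ, the central angle is δ ≈ 0.530 rad (30.3°).
Interpolate at f = 1/2 with slerp weights a = sin((1−f)δ)/sin δ ≈ 0.518, b = sin(fδ)/sin δ ≈ 0.518.
p = a·p₁ + b·p₂ ≈ (0.843, -0.384, -0.378); φ = arcsin(p_z) ≈ -22.21°, λ = atan2(p_y, p_x) ≈ -24.48°.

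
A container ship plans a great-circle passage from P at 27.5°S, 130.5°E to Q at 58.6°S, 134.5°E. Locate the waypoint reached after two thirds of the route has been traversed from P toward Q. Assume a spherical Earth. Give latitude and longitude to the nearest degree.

Write both endpoints as unit vectors p₁, p₂ with components (cos φ cos λ, cos φ sin λ, sin φ).
The central angle between the endpoints is δ = arccos(p₁·p₂) ≈ 0.545 rad (31.2°).
Interpolate at f = 2/3 with slerp weights a = sin((1−f)δ)/sin δ ≈ 0.348, b = sin(fδ)/sin δ ≈ 0.686.
p = a·p₁ + b·p₂ ≈ (-0.451, 0.490, -0.746); φ = arcsin(p_z) ≈ -48.25°, λ = atan2(p_y, p_x) ≈ 132.64°.

≈ 48°S, 133°E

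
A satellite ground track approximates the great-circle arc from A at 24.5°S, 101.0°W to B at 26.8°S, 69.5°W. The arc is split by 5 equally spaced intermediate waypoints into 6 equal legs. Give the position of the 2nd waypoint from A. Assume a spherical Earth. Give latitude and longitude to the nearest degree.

The haversine formula gives a central angle δ ≈ 0.496 rad (28.4°) between the endpoints.
Interpolate at f = 2/6 with slerp weights a = sin((1−f)δ)/sin δ ≈ 0.682, b = sin(fδ)/sin δ ≈ 0.346.
p = a·p₁ + b·p₂ ≈ (-0.010, -0.899, -0.439); φ = arcsin(p_z) ≈ -26.03°, λ = atan2(p_y, p_x) ≈ -90.66°.

≈ 26°S, 91°W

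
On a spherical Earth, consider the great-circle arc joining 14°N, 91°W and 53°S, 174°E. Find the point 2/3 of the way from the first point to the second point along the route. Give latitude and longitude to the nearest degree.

≈ 39°S, 139°W

From cos δ = sin φ₁ sin φ₂ + cos φ₁ cos φ₂ cos Δλ, the central angle is δ ≈ 1.817 rad (104.1°).
Interpolate at f = 2/3 with slerp weights a = sin((1−f)δ)/sin δ ≈ 0.587, b = sin(fδ)/sin δ ≈ 0.965.
p = a·p₁ + b·p₂ ≈ (-0.588, -0.509, -0.629); φ = arcsin(p_z) ≈ -38.97°, λ = atan2(p_y, p_x) ≈ -139.11°.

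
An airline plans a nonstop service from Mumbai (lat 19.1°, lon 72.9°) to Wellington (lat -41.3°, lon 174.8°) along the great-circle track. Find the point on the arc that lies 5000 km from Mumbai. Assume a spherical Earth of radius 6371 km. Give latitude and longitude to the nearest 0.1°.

≈ lat -10.3°, lon 107.4°

The haversine formula gives a central angle δ ≈ 1.942 rad (111.2°) between the endpoints. The total great-circle distance is δ·R ≈ 1.942 × 6371 ≈ 12370 km, so the target fraction is f = 5000/12370 ≈ 0.404.
Interpolate at f ≈ 0.404 with slerp weights a = sin((1−f)δ)/sin δ ≈ 0.982, b = sin(fδ)/sin δ ≈ 0.758.
p = a·p₁ + b·p₂ ≈ (-0.294, 0.939, -0.179); φ = arcsin(p_z) ≈ -10.31°, λ = atan2(p_y, p_x) ≈ 107.41°.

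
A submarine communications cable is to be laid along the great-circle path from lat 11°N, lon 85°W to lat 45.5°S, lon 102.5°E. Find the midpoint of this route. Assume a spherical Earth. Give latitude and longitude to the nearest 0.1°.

From cos δ = sin φ₁ sin φ₂ + cos φ₁ cos φ₂ cos Δλ, the central angle is δ ≈ 2.529 rad (144.9°).
Interpolate at f = 1/2 with slerp weights a = sin((1−f)δ)/sin δ ≈ 1.659, b = sin(fδ)/sin δ ≈ 1.659.
p = a·p₁ + b·p₂ ≈ (-0.110, -0.487, -0.867); φ = arcsin(p_z) ≈ -60.06°, λ = atan2(p_y, p_x) ≈ -102.70°.

≈ lat 60.1°S, lon 102.7°W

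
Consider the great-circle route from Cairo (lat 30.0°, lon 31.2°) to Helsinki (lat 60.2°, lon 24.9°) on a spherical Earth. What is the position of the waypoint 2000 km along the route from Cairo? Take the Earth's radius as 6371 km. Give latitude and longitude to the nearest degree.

≈ lat 48°, lon 28°

Convert each endpoint to a unit vector on the sphere (x = cos φ cos λ, y = cos φ sin λ, z = sin φ).
The central angle between the endpoints is δ = arccos(p₁·p₂) ≈ 0.532 rad (30.5°). The total great-circle distance is δ·R ≈ 0.532 × 6371 ≈ 3391 km, so the target fraction is f = 2000/3391 ≈ 0.590.
Interpolate at f ≈ 0.590 with slerp weights a = sin((1−f)δ)/sin δ ≈ 0.427, b = sin(fδ)/sin δ ≈ 0.609.
p = a·p₁ + b·p₂ ≈ (0.590, 0.319, 0.741); φ = arcsin(p_z) ≈ 47.85°, λ = atan2(p_y, p_x) ≈ 28.37°.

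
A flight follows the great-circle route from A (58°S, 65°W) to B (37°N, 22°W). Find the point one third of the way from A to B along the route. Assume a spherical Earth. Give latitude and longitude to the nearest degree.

Write both endpoints as unit vectors p₁, p₂ with components (cos φ cos λ, cos φ sin λ, sin φ).
The central angle between the endpoints is δ = arccos(p₁·p₂) ≈ 1.773 rad (101.6°).
Interpolate at f = 1/3 with slerp weights a = sin((1−f)δ)/sin δ ≈ 0.945, b = sin(fδ)/sin δ ≈ 0.569.
p = a·p₁ + b·p₂ ≈ (0.633, -0.624, -0.459); φ = arcsin(p_z) ≈ -27.31°, λ = atan2(p_y, p_x) ≈ -44.59°.

≈ (27°S, 45°W)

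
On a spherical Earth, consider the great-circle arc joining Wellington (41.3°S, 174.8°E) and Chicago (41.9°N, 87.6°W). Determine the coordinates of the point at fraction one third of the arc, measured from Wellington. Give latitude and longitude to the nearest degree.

≈ 15°S, 150°W

Convert each endpoint to a unit vector on the sphere (x = cos φ cos λ, y = cos φ sin λ, z = sin φ).
The central angle between the endpoints is δ = arccos(p₁·p₂) ≈ 2.111 rad (121.0°).
Interpolate at f = 1/3 with slerp weights a = sin((1−f)δ)/sin δ ≈ 1.151, b = sin(fδ)/sin δ ≈ 0.755.
p = a·p₁ + b·p₂ ≈ (-0.838, -0.483, -0.256); φ = arcsin(p_z) ≈ -14.80°, λ = atan2(p_y, p_x) ≈ -150.03°.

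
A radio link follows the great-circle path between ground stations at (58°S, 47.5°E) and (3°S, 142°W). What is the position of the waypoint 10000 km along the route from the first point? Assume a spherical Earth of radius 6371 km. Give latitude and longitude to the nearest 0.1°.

Write both endpoints as unit vectors p₁, p₂ with components (cos φ cos λ, cos φ sin λ, sin φ).
The central angle between the endpoints is δ = arccos(p₁·p₂) ≈ 2.069 rad (118.5°). The total great-circle distance is δ·R ≈ 2.069 × 6371 ≈ 13179 km, so the target fraction is f = 10000/13179 ≈ 0.759.
Interpolate at f ≈ 0.759 with slerp weights a = sin((1−f)δ)/sin δ ≈ 0.545, b = sin(fδ)/sin δ ≈ 1.138.
p = a·p₁ + b·p₂ ≈ (-0.701, -0.487, -0.522); φ = arcsin(p_z) ≈ -31.43°, λ = atan2(p_y, p_x) ≈ -145.20°.

≈ (31.4°S, 145.2°W)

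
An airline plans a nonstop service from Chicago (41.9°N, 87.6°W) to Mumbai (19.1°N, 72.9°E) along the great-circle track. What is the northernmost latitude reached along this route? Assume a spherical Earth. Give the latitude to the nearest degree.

≈ 75°N

The great circle lies in the plane with unit normal n̂ = (p₁ × p₂)/|p₁ × p₂|.
Here n̂_z ≈ +0.262; the vertex latitude is φ_max = arccos|n̂_z| ≈ 74.8°.
Check via Clairaut: cos φ_max = |cos φ₁| · sin C = cos(41.9°)·sin(20.6°) ≈ 0.262, again giving ≈ 74.8°.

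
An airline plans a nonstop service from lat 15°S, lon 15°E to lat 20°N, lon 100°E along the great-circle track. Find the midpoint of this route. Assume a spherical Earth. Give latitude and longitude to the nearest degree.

≈ lat 3°N, lon 57°E

Write both endpoints as unit vectors p₁, p₂ with components (cos φ cos λ, cos φ sin λ, sin φ).
The central angle between the endpoints is δ = arccos(p₁·p₂) ≈ 1.580 rad (90.5°).
Interpolate at f = 1/2 with slerp weights a = sin((1−f)δ)/sin δ ≈ 0.710, b = sin(fδ)/sin δ ≈ 0.710.
p = a·p₁ + b·p₂ ≈ (0.547, 0.835, 0.059); φ = arcsin(p_z) ≈ 3.39°, λ = atan2(p_y, p_x) ≈ 56.78°.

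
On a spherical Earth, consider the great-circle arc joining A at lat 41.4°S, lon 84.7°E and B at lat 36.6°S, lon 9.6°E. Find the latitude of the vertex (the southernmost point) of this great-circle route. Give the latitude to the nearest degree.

≈ 46°S

The great circle lies in the plane with unit normal n̂ = (p₁ × p₂)/|p₁ × p₂|.
Here n̂_z ≈ -0.696; the vertex latitude is φ_max = arccos|n̂_z| ≈ 45.9°.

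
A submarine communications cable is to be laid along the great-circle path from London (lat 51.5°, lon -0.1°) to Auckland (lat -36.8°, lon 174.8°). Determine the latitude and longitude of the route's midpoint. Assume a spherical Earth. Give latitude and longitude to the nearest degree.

≈ lat 44°, lon 158°

Convert each endpoint to a unit vector on the sphere (x = cos φ cos λ, y = cos φ sin λ, z = sin φ).
The central angle between the endpoints is δ = arccos(p₁·p₂) ≈ 2.877 rad (164.9°).
Interpolate at f = 1/2 with slerp weights a = sin((1−f)δ)/sin δ ≈ 3.796, b = sin(fδ)/sin δ ≈ 3.796.
p = a·p₁ + b·p₂ ≈ (-0.664, 0.271, 0.697); φ = arcsin(p_z) ≈ 44.17°, λ = atan2(p_y, p_x) ≈ 157.77°.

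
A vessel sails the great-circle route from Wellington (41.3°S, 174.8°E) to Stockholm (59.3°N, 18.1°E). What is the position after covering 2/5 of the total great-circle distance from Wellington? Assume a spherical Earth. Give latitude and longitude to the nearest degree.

Write both endpoints as unit vectors p₁, p₂ with components (cos φ cos λ, cos φ sin λ, sin φ).
The central angle between the endpoints is δ = arccos(p₁·p₂) ≈ 2.738 rad (156.9°).
Interpolate at f = 2/5 with slerp weights a = sin((1−f)δ)/sin δ ≈ 2.542, b = sin(fδ)/sin δ ≈ 2.265.
p = a·p₁ + b·p₂ ≈ (-0.802, 0.532, 0.271); φ = arcsin(p_z) ≈ 15.70°, λ = atan2(p_y, p_x) ≈ 146.43°.

≈ 16°N, 146°E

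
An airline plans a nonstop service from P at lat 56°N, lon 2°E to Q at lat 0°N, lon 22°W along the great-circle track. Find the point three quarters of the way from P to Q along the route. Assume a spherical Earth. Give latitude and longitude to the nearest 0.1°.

From cos δ = sin φ₁ sin φ₂ + cos φ₁ cos φ₂ cos Δλ, the central angle is δ ≈ 1.035 rad (59.3°).
Interpolate at f = 3/4 with slerp weights a = sin((1−f)δ)/sin δ ≈ 0.298, b = sin(fδ)/sin δ ≈ 0.815.
p = a·p₁ + b·p₂ ≈ (0.922, -0.299, 0.247); φ = arcsin(p_z) ≈ 14.28°, λ = atan2(p_y, p_x) ≈ -18.00°.

≈ lat 14.3°N, lon 18.0°W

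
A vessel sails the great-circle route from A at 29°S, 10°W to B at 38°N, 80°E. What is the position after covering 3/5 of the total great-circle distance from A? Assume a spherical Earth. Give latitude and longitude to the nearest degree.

Write both endpoints as unit vectors p₁, p₂ with components (cos φ cos λ, cos φ sin λ, sin φ).
The central angle between the endpoints is δ = arccos(p₁·p₂) ≈ 1.874 rad (107.4°).
Interpolate at f = 3/5 with slerp weights a = sin((1−f)δ)/sin δ ≈ 0.714, b = sin(fδ)/sin δ ≈ 0.945.
p = a·p₁ + b·p₂ ≈ (0.744, 0.625, 0.236); φ = arcsin(p_z) ≈ 13.64°, λ = atan2(p_y, p_x) ≈ 40.02°.

≈ 14°N, 40°E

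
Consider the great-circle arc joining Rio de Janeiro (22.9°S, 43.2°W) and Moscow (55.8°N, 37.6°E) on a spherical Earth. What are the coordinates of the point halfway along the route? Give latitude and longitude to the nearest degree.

Write both endpoints as unit vectors p₁, p₂ with components (cos φ cos λ, cos φ sin λ, sin φ).
The central angle between the endpoints is δ = arccos(p₁·p₂) ≈ 1.812 rad (103.8°).
Interpolate at f = 1/2 with slerp weights a = sin((1−f)δ)/sin δ ≈ 0.811, b = sin(fδ)/sin δ ≈ 0.811.
p = a·p₁ + b·p₂ ≈ (0.905, -0.233, 0.355); φ = arcsin(p_z) ≈ 20.79°, λ = atan2(p_y, p_x) ≈ -14.44°.

≈ (21°N, 14°W)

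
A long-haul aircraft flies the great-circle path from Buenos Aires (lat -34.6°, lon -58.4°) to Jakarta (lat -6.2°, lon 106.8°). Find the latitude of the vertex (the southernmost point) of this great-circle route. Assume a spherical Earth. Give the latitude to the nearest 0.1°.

The great circle lies in the plane with unit normal n̂ = (p₁ × p₂)/|p₁ × p₂|.
Here n̂_z ≈ +0.306; the vertex latitude is φ_max = arccos|n̂_z| ≈ 72.2°.
Check via Clairaut: cos φ_max = |cos φ₁| · sin C = cos(34.6°)·sin(158.2°) ≈ 0.306, again giving ≈ 72.2°.

≈ -72.2°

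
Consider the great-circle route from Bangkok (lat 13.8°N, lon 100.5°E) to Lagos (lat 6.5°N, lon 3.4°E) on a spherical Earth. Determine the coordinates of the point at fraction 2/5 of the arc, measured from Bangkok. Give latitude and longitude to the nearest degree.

Write both endpoints as unit vectors p₁, p₂ with components (cos φ cos λ, cos φ sin λ, sin φ).
The central angle between the endpoints is δ = arccos(p₁·p₂) ≈ 1.663 rad (95.3°).
Interpolate at f = 2/5 with slerp weights a = sin((1−f)δ)/sin δ ≈ 0.844, b = sin(fδ)/sin δ ≈ 0.620.
p = a·p₁ + b·p₂ ≈ (0.465, 0.842, 0.271); φ = arcsin(p_z) ≈ 15.75°, λ = atan2(p_y, p_x) ≈ 61.08°.

≈ lat 16°N, lon 61°E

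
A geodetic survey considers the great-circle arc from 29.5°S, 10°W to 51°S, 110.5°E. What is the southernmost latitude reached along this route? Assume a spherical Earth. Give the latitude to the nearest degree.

≈ 62°S

The great circle lies in the plane with unit normal n̂ = (p₁ × p₂)/|p₁ × p₂|.
Here n̂_z ≈ +0.475; the vertex latitude is φ_max = arccos|n̂_z| ≈ 61.7°.
Check via Clairaut: cos φ_max = |cos φ₁| · sin C = cos(29.5°)·sin(147.0°) ≈ 0.475, again giving ≈ 61.7°.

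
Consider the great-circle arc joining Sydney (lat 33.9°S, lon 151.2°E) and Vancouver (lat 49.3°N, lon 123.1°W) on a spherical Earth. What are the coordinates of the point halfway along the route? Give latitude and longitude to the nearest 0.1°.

≈ lat 10.4°N, lon 172.3°W

Write both endpoints as unit vectors p₁, p₂ with components (cos φ cos λ, cos φ sin λ, sin φ).
The central angle between the endpoints is δ = arccos(p₁·p₂) ≈ 1.963 rad (112.5°).
Interpolate at f = 1/2 with slerp weights a = sin((1−f)δ)/sin δ ≈ 0.900, b = sin(fδ)/sin δ ≈ 0.900.
p = a·p₁ + b·p₂ ≈ (-0.975, -0.132, 0.180); φ = arcsin(p_z) ≈ 10.39°, λ = atan2(p_y, p_x) ≈ -172.30°.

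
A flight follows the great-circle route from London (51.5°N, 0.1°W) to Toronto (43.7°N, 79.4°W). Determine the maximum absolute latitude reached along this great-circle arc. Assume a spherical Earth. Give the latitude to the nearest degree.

≈ 56°N

The great circle lies in the plane with unit normal n̂ = (p₁ × p₂)/|p₁ × p₂|.
Here n̂_z ≈ -0.566; the vertex latitude is φ_max = arccos|n̂_z| ≈ 55.5°.
Check via Clairaut: cos φ_max = |cos φ₁| · sin C = cos(51.5°)·sin(65.4°) ≈ 0.566, again giving ≈ 55.5°.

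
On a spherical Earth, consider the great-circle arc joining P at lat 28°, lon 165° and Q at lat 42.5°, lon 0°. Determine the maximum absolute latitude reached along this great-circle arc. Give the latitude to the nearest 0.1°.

≈ 79.8°

The great circle lies in the plane with unit normal n̂ = (p₁ × p₂)/|p₁ × p₂|.
Here n̂_z ≈ -0.177; the vertex latitude is φ_max = arccos|n̂_z| ≈ 79.8°.
Check via Clairaut: cos φ_max = |cos φ₁| · sin C = cos(28.0°)·sin(11.6°) ≈ 0.177, again giving ≈ 79.8°.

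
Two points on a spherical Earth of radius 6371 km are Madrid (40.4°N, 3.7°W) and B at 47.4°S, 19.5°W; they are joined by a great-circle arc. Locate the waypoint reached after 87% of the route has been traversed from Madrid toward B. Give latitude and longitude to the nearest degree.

Convert each endpoint to a unit vector on the sphere (x = cos φ cos λ, y = cos φ sin λ, z = sin φ).
The central angle between the endpoints is δ = arccos(p₁·p₂) ≈ 1.552 rad (88.9°).
Interpolate at f = 0.87 with slerp weights a = sin((1−f)δ)/sin δ ≈ 0.200, b = sin(fδ)/sin δ ≈ 0.976.
p = a·p₁ + b·p₂ ≈ (0.775, -0.230, -0.588); φ = arcsin(p_z) ≈ -36.05°, λ = atan2(p_y, p_x) ≈ -16.55°.

≈ 36°S, 17°W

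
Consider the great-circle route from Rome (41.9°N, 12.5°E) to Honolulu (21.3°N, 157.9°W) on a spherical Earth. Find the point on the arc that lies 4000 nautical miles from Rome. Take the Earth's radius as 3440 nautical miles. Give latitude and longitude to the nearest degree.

From cos δ = sin φ₁ sin φ₂ + cos φ₁ cos φ₂ cos Δλ, the central angle is δ ≈ 2.028 rad (116.2°). The total great-circle distance is δ·R ≈ 2.028 × 3440 ≈ 6975 nmi, so the target fraction is f = 4000/6975 ≈ 0.573.
Interpolate at f ≈ 0.573 with slerp weights a = sin((1−f)δ)/sin δ ≈ 0.848, b = sin(fδ)/sin δ ≈ 1.023.
p = a·p₁ + b·p₂ ≈ (-0.267, -0.222, 0.938); φ = arcsin(p_z) ≈ 69.70°, λ = atan2(p_y, p_x) ≈ -140.24°.

≈ 70°N, 140°W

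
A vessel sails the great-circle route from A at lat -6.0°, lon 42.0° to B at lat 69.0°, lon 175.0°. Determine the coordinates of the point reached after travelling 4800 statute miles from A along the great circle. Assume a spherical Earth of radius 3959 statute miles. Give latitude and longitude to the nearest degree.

Write both endpoints as unit vectors p₁, p₂ with components (cos φ cos λ, cos φ sin λ, sin φ).
The central angle between the endpoints is δ = arccos(p₁·p₂) ≈ 1.918 rad (109.9°). The total great-circle distance is δ·R ≈ 1.918 × 3959 ≈ 7595 mi, so the target fraction is f = 4800/7595 ≈ 0.632.
Interpolate at f ≈ 0.632 with slerp weights a = sin((1−f)δ)/sin δ ≈ 0.690, b = sin(fδ)/sin δ ≈ 0.996.
p = a·p₁ + b·p₂ ≈ (0.154, 0.490, 0.858); φ = arcsin(p_z) ≈ 59.07°, λ = atan2(p_y, p_x) ≈ 72.52°.

≈ lat 59°, lon 73°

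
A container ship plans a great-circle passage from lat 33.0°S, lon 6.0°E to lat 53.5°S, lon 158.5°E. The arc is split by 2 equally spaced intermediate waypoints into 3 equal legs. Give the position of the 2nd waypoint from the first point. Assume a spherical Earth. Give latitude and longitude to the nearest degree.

Write both endpoints as unit vectors p₁, p₂ with components (cos φ cos λ, cos φ sin λ, sin φ).
The central angle between the endpoints is δ = arccos(p₁·p₂) ≈ 1.575 rad (90.3°).
Interpolate at f = 2/3 with slerp weights a = sin((1−f)δ)/sin δ ≈ 0.501, b = sin(fδ)/sin δ ≈ 0.868.
p = a·p₁ + b·p₂ ≈ (-0.062, 0.233, -0.970); φ = arcsin(p_z) ≈ -76.04°, λ = atan2(p_y, p_x) ≈ 104.89°.

≈ lat 76°S, lon 105°E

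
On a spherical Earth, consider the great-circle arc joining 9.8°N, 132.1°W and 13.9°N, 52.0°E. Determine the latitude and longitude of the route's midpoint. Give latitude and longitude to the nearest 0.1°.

Write both endpoints as unit vectors p₁, p₂ with components (cos φ cos λ, cos φ sin λ, sin φ).
The central angle between the endpoints is δ = arccos(p₁·p₂) ≈ 2.722 rad (156.0°).
Interpolate at f = 1/2 with slerp weights a = sin((1−f)δ)/sin δ ≈ 2.400, b = sin(fδ)/sin δ ≈ 2.400.
p = a·p₁ + b·p₂ ≈ (-0.151, 0.081, 0.985); φ = arcsin(p_z) ≈ 80.12°, λ = atan2(p_y, p_x) ≈ 151.80°.

≈ 80.1°N, 151.8°E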